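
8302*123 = 1021146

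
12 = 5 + 7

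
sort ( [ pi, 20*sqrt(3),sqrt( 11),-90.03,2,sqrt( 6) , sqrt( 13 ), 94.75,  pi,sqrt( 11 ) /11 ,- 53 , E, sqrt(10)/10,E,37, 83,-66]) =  [ - 90.03,-66,  -  53,sqrt( 11)/11 , sqrt( 10 ) /10,2 , sqrt( 6), E, E,pi, pi,sqrt( 11),  sqrt( 13 ), 20*sqrt( 3 ),37,83,94.75 ] 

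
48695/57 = 48695/57=854.30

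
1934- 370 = 1564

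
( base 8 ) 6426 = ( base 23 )67f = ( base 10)3350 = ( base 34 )2ui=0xD16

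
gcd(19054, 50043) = 7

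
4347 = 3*1449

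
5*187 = 935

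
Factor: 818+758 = 2^3*197^1  =  1576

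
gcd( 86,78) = 2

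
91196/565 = 161 + 231/565 = 161.41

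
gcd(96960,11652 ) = 12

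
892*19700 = 17572400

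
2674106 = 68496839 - 65822733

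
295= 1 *295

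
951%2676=951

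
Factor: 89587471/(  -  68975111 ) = -19^(-1 )*37^1*2421283^1*3630269^(-1 )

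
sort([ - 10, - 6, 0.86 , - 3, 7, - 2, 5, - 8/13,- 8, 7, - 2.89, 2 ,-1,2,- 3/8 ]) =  [  -  10, - 8,-6,-3, - 2.89, - 2, - 1 ,  -  8/13, - 3/8, 0.86, 2, 2, 5, 7, 7 ] 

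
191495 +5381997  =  5573492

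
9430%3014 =388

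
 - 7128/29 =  - 7128/29  =  - 245.79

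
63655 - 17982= 45673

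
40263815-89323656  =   - 49059841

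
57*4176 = 238032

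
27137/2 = 27137/2 =13568.50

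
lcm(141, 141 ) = 141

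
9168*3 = 27504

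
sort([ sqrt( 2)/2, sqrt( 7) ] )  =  [ sqrt (2) /2,sqrt(7) ]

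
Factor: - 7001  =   - 7001^1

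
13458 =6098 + 7360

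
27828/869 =27828/869 = 32.02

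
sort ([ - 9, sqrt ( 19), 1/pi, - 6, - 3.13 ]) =[ - 9, -6, - 3.13 , 1/pi,sqrt ( 19)]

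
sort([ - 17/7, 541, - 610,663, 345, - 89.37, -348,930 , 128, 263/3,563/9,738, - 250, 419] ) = [-610, - 348,- 250,- 89.37, - 17/7,563/9,263/3,  128, 345,  419, 541 , 663,738,930] 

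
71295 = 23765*3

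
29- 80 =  - 51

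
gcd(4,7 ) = 1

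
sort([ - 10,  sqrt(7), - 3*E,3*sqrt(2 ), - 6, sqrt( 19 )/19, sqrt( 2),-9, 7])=[ - 10, - 9, - 3 * E, - 6, sqrt (19 )/19, sqrt (2), sqrt( 7), 3*sqrt ( 2),7]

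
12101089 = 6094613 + 6006476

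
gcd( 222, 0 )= 222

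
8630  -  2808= 5822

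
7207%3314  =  579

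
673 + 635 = 1308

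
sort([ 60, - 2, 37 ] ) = [-2, 37, 60]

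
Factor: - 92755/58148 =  - 2^(-2)*5^1*13^1*1427^1*14537^(  -  1)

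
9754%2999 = 757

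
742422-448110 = 294312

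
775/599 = 775/599 = 1.29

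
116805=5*23361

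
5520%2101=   1318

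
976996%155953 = 41278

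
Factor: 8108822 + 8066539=3^1*41^1*131507^1= 16175361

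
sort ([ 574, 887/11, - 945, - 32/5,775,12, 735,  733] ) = [ - 945, - 32/5,  12, 887/11 , 574, 733, 735, 775] 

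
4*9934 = 39736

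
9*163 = 1467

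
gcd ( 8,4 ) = 4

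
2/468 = 1/234 = 0.00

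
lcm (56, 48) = 336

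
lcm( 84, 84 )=84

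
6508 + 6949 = 13457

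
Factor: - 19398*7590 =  - 147230820 = - 2^2*3^2 * 5^1*11^1 *23^1 * 53^1*61^1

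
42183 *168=7086744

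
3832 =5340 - 1508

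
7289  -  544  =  6745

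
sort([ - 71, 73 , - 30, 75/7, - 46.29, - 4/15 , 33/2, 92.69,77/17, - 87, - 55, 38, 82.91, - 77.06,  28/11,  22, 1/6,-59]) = [ - 87,-77.06, - 71, - 59, - 55, - 46.29, - 30  , - 4/15,1/6, 28/11,  77/17, 75/7,  33/2,22,38,  73, 82.91, 92.69 ] 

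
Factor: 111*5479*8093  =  3^1*37^1*5479^1 * 8093^1= 4921911717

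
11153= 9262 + 1891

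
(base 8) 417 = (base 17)fg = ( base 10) 271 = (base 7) 535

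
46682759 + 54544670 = 101227429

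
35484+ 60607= 96091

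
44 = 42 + 2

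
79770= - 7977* ( - 10)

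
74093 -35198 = 38895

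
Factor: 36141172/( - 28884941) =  - 2^2*23^( - 1 )*41^1 * 151^(-1 )*8317^(  -  1 )* 220373^1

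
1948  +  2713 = 4661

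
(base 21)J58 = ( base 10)8492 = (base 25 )DEH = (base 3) 102122112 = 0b10000100101100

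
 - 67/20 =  - 4+13/20 =- 3.35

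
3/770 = 3/770 = 0.00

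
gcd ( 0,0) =0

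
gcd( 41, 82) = 41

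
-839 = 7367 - 8206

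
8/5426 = 4/2713 = 0.00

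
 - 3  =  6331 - 6334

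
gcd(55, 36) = 1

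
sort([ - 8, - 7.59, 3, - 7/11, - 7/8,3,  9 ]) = [ - 8,-7.59, - 7/8, - 7/11, 3 , 3, 9 ] 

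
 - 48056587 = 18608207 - 66664794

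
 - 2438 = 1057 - 3495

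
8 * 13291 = 106328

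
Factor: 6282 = 2^1*3^2*349^1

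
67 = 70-3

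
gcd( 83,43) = 1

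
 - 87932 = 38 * ( - 2314)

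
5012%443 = 139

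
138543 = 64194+74349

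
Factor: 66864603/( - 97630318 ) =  - 2^(  -  1)*3^1*13^1*1714477^1*48815159^(-1)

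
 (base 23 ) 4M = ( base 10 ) 114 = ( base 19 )60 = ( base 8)162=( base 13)8A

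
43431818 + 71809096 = 115240914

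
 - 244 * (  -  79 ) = 19276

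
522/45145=522/45145 = 0.01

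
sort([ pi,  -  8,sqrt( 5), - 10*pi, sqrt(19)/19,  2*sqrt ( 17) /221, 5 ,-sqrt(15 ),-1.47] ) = [ - 10*pi, - 8, - sqrt(15) ,  -  1.47  ,  2*sqrt (17 ) /221 , sqrt( 19) /19,sqrt( 5), pi, 5] 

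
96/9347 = 96/9347=0.01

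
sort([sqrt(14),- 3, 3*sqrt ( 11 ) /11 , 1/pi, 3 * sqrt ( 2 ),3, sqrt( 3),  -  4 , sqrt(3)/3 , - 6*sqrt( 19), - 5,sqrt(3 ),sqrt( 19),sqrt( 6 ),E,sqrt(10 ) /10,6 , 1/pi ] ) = [ - 6 * sqrt(19 ),-5, - 4, - 3,sqrt( 10)/10,1/pi,1/pi,sqrt( 3 )/3, 3*sqrt(11 )/11,sqrt( 3 ), sqrt( 3 ), sqrt(6), E,3,sqrt(14),3*sqrt( 2) , sqrt( 19),6 ] 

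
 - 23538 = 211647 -235185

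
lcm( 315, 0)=0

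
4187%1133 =788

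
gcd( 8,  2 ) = 2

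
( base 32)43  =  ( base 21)65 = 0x83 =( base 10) 131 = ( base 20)6B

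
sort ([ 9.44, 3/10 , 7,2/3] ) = [ 3/10,2/3, 7,9.44]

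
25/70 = 5/14 = 0.36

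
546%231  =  84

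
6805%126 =1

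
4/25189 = 4/25189 =0.00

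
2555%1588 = 967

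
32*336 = 10752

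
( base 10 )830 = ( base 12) 592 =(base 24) 1AE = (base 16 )33E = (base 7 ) 2264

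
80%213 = 80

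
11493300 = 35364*325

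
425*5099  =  2167075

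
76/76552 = 19/19138 = 0.00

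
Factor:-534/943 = -2^1 *3^1*23^( - 1)*41^(-1)*89^1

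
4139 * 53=219367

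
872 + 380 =1252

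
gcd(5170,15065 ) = 5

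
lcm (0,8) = 0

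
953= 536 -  - 417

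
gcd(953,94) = 1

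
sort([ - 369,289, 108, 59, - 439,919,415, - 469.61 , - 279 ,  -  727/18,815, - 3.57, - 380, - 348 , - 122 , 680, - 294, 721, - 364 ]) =[ - 469.61,-439, - 380 , - 369, - 364,-348, -294, - 279,- 122, - 727/18, - 3.57, 59, 108, 289, 415,680, 721, 815,919]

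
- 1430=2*( - 715 ) 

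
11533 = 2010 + 9523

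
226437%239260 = 226437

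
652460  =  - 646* (-1010 ) 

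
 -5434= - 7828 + 2394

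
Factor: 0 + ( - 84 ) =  - 84 = - 2^2*3^1*7^1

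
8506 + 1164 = 9670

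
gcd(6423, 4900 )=1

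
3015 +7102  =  10117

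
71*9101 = 646171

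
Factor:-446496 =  - 2^5 * 3^1*4651^1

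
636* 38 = 24168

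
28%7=0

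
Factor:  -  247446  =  -2^1*3^2*59^1*233^1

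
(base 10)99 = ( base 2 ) 1100011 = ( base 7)201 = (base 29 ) 3c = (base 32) 33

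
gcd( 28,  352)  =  4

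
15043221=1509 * 9969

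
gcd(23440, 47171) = 1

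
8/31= 8/31 = 0.26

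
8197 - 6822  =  1375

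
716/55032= 179/13758 = 0.01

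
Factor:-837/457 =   -  3^3  *31^1*457^( - 1)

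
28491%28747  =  28491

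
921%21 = 18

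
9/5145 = 3/1715=0.00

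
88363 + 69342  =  157705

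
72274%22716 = 4126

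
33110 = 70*473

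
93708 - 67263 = 26445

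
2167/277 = 2167/277=7.82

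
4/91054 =2/45527 = 0.00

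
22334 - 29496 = -7162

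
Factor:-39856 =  - 2^4 * 47^1 * 53^1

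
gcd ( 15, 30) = 15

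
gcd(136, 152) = 8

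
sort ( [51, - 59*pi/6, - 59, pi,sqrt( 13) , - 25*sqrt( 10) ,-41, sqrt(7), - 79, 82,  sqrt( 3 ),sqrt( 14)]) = [ - 25 * sqrt ( 10), -79 , - 59, - 41, - 59 * pi/6, sqrt(3 )  ,  sqrt( 7 ),  pi, sqrt(13 ),sqrt(14), 51,  82 ] 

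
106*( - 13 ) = - 1378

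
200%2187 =200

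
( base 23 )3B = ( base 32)2g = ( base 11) 73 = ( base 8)120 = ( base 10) 80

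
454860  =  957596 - 502736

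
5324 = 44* 121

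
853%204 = 37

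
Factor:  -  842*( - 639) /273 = 179346/91=2^1*3^1*  7^(  -  1 ) *13^( - 1)*71^1*421^1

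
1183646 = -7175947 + 8359593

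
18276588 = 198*92306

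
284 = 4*71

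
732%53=43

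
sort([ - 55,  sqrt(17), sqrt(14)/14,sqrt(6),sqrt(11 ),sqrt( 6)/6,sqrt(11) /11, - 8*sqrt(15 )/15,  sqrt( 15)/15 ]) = [ - 55, - 8*sqrt ( 15 )/15,sqrt(15) /15,sqrt(14)/14, sqrt( 11) /11, sqrt(6) /6, sqrt(6),sqrt( 11),sqrt(17)]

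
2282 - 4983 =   -  2701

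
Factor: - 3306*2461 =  - 8136066 = - 2^1*3^1*19^1 * 23^1*29^1*107^1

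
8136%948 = 552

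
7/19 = 7/19  =  0.37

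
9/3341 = 9/3341 = 0.00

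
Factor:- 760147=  - 760147^1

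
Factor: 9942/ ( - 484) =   -  2^( - 1)*3^1*11^( -2 ) * 1657^1 = -4971/242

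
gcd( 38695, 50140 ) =545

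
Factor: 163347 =3^1*54449^1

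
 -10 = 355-365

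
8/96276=2/24069 = 0.00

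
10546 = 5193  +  5353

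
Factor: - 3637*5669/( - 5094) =2^ ( - 1)*3^( - 2)*283^ ( - 1 )*3637^1*5669^1 =20618153/5094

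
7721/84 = 1103/12= 91.92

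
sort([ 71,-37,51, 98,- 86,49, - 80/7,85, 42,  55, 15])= [ - 86,-37, - 80/7,  15,42,49,51,55,  71,85, 98 ] 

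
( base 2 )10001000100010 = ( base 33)80q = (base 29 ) ab9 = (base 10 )8738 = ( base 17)1d40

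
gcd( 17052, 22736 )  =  5684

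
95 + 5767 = 5862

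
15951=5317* 3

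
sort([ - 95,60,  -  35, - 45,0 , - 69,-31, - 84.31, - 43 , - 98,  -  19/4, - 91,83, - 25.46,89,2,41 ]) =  [-98, - 95, - 91, -84.31,-69,-45,  -  43, - 35, - 31, - 25.46, - 19/4, 0, 2,  41,60,83,89]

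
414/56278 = 207/28139 = 0.01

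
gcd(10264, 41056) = 10264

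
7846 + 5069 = 12915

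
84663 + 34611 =119274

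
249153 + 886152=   1135305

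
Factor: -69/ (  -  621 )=1/9= 3^( - 2 ) 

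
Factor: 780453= 3^2*17^1*5101^1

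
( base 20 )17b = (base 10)551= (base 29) j0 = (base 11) 461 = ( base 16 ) 227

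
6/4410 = 1/735= 0.00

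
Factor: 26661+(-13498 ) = 13163 = 13163^1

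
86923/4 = 21730  +  3/4 = 21730.75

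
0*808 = 0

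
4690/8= 2345/4 = 586.25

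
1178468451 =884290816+294177635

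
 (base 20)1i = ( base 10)38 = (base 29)19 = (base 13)2C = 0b100110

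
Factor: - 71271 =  - 3^2*7919^1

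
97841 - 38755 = 59086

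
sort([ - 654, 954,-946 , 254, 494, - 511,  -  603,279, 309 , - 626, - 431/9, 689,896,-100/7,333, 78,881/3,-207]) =[  -  946,-654,- 626, - 603, - 511,-207, - 431/9, - 100/7,78, 254, 279, 881/3,309,  333, 494,689,896,954]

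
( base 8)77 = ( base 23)2h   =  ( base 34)1t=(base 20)33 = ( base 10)63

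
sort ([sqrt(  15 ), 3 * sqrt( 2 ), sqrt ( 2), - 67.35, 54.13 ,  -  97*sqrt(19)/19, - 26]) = [ - 67.35,  -  26, - 97*sqrt( 19) /19,  sqrt(2), sqrt ( 15) , 3*sqrt ( 2), 54.13 ] 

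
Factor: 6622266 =2^1 * 3^1*7^1 * 29^1 * 5437^1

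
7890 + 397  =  8287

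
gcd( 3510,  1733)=1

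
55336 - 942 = 54394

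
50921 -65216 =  - 14295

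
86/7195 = 86/7195   =  0.01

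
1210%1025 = 185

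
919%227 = 11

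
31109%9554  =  2447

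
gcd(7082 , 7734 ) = 2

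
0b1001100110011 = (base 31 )53h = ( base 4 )1030303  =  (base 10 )4915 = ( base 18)F31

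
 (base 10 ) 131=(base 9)155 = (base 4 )2003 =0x83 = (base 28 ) 4J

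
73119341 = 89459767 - 16340426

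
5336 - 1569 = 3767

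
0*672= 0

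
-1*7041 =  - 7041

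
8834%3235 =2364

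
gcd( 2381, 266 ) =1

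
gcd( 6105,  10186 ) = 11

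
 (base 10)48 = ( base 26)1m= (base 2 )110000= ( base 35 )1d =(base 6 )120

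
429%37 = 22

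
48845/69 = 48845/69 = 707.90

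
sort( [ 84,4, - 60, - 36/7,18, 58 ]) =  [ - 60,- 36/7,4,18,58,84 ]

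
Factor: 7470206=2^1*109^1*34267^1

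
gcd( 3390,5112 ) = 6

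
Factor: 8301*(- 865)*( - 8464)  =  2^4*3^1*5^1*23^2*173^1*2767^1 = 60774609360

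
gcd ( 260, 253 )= 1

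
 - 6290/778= - 9+356/389 = - 8.08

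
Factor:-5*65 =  - 5^2 *13^1 = - 325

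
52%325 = 52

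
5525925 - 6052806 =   -  526881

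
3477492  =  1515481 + 1962011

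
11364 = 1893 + 9471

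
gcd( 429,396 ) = 33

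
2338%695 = 253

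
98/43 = 98/43 = 2.28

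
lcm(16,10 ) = 80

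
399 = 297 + 102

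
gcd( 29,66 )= 1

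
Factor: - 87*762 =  - 66294 = - 2^1*3^2*29^1*127^1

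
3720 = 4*930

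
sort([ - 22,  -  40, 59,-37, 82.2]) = [ - 40, - 37, - 22, 59, 82.2]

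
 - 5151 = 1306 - 6457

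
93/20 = 4+13/20= 4.65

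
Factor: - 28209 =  - 3^1*9403^1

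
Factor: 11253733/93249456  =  2^( - 4)*3^(-1)*43^(-1)*45179^( - 1 ) * 11253733^1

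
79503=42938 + 36565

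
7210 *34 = 245140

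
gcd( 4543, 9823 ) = 11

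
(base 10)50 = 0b110010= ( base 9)55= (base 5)200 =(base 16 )32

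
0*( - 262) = 0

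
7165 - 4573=2592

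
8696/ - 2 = - 4348/1 = - 4348.00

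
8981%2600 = 1181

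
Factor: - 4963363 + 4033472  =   - 929891= - 929891^1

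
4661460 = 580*8037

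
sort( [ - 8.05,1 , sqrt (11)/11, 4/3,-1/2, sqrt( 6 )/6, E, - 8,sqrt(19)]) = [ - 8.05,-8,-1/2, sqrt(11 ) /11, sqrt(6 ) /6,1 , 4/3,E , sqrt( 19 )]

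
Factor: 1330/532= 2^( - 1) * 5^1 = 5/2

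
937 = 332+605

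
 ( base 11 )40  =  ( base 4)230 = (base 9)48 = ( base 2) 101100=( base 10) 44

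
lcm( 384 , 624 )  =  4992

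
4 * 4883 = 19532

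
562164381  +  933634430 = 1495798811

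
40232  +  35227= 75459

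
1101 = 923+178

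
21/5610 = 7/1870 = 0.00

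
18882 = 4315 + 14567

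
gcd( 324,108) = 108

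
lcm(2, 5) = 10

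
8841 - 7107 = 1734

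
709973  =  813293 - 103320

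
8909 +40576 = 49485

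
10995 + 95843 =106838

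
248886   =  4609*54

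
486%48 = 6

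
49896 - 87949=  - 38053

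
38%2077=38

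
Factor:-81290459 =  - 81290459^1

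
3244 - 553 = 2691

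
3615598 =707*5114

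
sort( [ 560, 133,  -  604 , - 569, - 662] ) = [ - 662, - 604, - 569,133, 560 ]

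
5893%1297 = 705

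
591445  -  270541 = 320904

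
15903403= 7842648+8060755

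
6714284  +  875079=7589363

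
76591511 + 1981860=78573371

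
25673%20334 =5339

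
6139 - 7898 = - 1759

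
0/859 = 0 = 0.00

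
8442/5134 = 4221/2567 =1.64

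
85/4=85/4 = 21.25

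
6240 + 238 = 6478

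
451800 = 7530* 60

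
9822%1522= 690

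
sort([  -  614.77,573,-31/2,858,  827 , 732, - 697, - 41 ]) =[- 697, - 614.77, - 41,- 31/2,573,732, 827, 858] 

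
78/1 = 78=78.00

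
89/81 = 89/81 = 1.10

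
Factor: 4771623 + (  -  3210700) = 7^1* 13^1*17^1*1009^1 =1560923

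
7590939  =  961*7899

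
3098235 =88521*35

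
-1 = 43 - 44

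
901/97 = 9 + 28/97  =  9.29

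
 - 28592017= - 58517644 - -29925627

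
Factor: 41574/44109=82/87 = 2^1*3^( - 1)*29^(  -  1)*41^1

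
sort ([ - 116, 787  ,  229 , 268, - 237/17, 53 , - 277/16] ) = [ -116, - 277/16, - 237/17,53,  229, 268,  787 ] 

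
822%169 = 146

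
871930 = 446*1955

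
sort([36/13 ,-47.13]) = [  -  47.13, 36/13 ] 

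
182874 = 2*91437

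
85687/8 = 10710 + 7/8= 10710.88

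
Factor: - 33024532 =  - 2^2 * 331^1*24943^1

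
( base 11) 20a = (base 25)a2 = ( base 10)252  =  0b11111100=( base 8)374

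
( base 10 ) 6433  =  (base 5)201213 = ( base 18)11f7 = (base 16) 1921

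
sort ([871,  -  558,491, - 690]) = [ - 690, - 558,491, 871] 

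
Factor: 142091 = 151^1*941^1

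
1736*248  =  430528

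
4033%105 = 43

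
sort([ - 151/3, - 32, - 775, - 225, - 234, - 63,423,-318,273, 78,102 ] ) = [-775,-318 , - 234,-225, - 63, - 151/3, - 32 , 78,102,273,423]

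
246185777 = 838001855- 591816078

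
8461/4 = 2115 + 1/4 = 2115.25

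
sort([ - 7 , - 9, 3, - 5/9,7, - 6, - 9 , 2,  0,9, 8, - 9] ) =[ - 9, - 9, - 9, - 7, - 6, - 5/9,0,2,3, 7,8 , 9 ] 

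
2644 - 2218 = 426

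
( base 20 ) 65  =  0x7D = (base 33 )3q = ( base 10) 125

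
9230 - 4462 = 4768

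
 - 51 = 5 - 56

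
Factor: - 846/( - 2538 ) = 3^( - 1) = 1/3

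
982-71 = 911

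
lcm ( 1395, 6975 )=6975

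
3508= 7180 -3672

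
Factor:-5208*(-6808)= 35456064  =  2^6*3^1*7^1 * 23^1 * 31^1*37^1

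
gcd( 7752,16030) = 2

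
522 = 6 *87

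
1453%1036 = 417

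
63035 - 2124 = 60911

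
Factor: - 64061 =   -  29^1*47^2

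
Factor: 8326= 2^1* 23^1*181^1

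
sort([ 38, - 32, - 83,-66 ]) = [ - 83, -66  , - 32,38]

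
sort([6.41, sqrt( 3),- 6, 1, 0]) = [ - 6 , 0, 1, sqrt( 3), 6.41 ]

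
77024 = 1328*58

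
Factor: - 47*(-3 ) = 3^1*47^1 = 141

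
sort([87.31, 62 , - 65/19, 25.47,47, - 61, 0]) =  [ - 61, - 65/19, 0, 25.47, 47, 62,87.31 ]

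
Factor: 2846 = 2^1*1423^1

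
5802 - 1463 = 4339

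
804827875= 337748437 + 467079438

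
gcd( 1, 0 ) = 1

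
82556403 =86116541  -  3560138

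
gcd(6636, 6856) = 4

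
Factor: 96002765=5^1*19200553^1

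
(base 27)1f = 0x2A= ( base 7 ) 60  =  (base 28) 1e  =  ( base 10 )42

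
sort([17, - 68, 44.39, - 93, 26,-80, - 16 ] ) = [-93, - 80, - 68 , - 16,17,26, 44.39] 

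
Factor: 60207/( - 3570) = - 2^(  -  1) * 5^( - 1)*17^( - 1 )*47^1 *61^1 = - 2867/170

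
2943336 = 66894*44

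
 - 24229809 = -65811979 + 41582170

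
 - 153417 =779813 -933230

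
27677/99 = 27677/99 = 279.57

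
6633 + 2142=8775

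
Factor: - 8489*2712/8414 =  - 11511084/4207=   - 2^2*3^1*7^(- 1)*13^1 * 113^1*601^(-1 )*653^1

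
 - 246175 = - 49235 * 5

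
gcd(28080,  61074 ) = 702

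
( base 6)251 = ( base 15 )6d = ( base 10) 103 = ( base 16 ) 67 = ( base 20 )53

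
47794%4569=2104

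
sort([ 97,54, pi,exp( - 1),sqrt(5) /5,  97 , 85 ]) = [exp(-1 ),sqrt(5)/5, pi,54, 85,97, 97]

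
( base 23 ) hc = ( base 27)EP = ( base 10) 403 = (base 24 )GJ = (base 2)110010011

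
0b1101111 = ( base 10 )111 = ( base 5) 421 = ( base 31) 3i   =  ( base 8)157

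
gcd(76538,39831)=781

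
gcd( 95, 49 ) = 1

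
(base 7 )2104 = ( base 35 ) l4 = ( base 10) 739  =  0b1011100011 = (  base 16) 2E3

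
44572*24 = 1069728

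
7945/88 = 7945/88 = 90.28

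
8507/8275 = 8507/8275= 1.03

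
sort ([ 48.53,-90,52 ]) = [ - 90,  48.53,52] 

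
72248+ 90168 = 162416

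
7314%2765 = 1784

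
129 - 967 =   -  838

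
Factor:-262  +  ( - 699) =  - 31^2 = -  961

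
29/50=29/50 = 0.58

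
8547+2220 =10767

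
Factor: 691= 691^1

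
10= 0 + 10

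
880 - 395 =485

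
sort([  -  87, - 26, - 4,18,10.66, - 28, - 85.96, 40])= [-87, - 85.96, - 28, - 26, - 4,10.66, 18,40]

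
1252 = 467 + 785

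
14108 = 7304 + 6804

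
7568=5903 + 1665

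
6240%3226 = 3014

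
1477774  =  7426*199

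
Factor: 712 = 2^3*89^1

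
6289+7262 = 13551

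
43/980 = 43/980 = 0.04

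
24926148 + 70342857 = 95269005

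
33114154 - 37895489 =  - 4781335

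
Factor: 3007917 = 3^2*11^1*23^1*1321^1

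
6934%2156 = 466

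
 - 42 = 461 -503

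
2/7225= 2/7225 = 0.00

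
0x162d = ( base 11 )42a1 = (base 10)5677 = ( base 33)571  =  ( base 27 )7l7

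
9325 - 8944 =381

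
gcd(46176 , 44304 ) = 624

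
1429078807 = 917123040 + 511955767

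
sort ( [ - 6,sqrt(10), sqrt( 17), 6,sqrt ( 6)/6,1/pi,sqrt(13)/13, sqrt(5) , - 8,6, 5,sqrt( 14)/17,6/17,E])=[  -  8, - 6,sqrt( 14)/17 , sqrt( 13 ) /13,  1/pi, 6/17,sqrt (6) /6,sqrt( 5),E, sqrt(10 ),sqrt ( 17 ),5, 6,6] 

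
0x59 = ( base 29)32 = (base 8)131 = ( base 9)108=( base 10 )89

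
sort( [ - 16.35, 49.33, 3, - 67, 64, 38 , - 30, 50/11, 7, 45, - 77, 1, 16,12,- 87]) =[ - 87, - 77, - 67, - 30, - 16.35, 1, 3, 50/11, 7, 12, 16, 38,45, 49.33,64] 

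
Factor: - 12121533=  -3^2*37^1*89^1*409^1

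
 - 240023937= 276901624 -516925561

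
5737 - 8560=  -2823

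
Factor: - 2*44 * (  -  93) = 8184 = 2^3*3^1*11^1 * 31^1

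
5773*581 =3354113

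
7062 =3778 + 3284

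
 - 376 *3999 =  - 1503624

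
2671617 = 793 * 3369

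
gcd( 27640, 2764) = 2764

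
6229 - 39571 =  - 33342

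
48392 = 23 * 2104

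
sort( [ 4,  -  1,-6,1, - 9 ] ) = [ - 9, - 6,-1, 1 , 4]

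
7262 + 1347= 8609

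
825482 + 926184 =1751666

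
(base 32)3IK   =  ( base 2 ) 111001010100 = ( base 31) 3pa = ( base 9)5025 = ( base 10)3668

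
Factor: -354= - 2^1*3^1 * 59^1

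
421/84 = 5 + 1/84  =  5.01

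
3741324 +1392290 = 5133614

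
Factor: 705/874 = 2^( - 1)  *3^1 * 5^1*19^( - 1) * 23^( - 1) * 47^1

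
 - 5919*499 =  - 2953581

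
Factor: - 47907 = -3^2* 5323^1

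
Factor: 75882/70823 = 2^1* 3^1*12647^1*70823^ (-1)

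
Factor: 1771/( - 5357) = - 7^1*23^1*487^ ( -1) = -161/487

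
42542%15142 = 12258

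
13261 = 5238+8023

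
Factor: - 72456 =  - 2^3*3^1*3019^1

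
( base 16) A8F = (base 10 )2703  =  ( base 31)2P6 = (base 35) 278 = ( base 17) 960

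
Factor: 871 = 13^1*67^1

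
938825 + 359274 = 1298099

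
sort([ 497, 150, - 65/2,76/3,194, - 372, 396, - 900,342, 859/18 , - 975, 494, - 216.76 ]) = [- 975, - 900, - 372, - 216.76, - 65/2, 76/3, 859/18,150,  194, 342,396, 494 , 497]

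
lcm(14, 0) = 0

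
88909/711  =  88909/711 =125.05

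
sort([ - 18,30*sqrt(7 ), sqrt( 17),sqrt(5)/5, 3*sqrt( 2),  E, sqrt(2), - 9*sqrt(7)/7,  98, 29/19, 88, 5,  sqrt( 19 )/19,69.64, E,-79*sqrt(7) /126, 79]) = [ -18,- 9* sqrt(7 )/7,  -  79* sqrt(7)/126,sqrt( 19 ) /19, sqrt ( 5)/5, sqrt(2),  29/19,E, E,sqrt(17 ),  3*sqrt( 2), 5,69.64, 79, 30 * sqrt(7), 88, 98] 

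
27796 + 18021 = 45817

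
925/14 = 925/14 = 66.07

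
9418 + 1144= 10562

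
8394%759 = 45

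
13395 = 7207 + 6188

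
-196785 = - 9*21865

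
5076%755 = 546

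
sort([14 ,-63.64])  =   [-63.64, 14]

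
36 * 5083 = 182988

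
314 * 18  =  5652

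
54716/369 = 148 + 104/369 = 148.28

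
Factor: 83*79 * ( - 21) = -137697 = - 3^1*7^1*79^1*83^1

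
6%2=0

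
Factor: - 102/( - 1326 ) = 1/13 = 13^( - 1 ) 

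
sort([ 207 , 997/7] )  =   [997/7,  207] 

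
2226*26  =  57876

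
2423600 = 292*8300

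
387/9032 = 387/9032 =0.04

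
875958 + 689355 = 1565313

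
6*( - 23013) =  - 138078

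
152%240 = 152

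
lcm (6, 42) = 42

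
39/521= 39/521= 0.07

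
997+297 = 1294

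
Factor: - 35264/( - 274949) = 2^6*499^(-1) = 64/499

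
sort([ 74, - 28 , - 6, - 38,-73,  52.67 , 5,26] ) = [ - 73, - 38, - 28, - 6, 5,26,52.67,74] 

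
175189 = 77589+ 97600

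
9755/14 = 9755/14 = 696.79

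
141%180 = 141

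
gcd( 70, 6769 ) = 7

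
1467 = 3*489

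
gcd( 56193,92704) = 1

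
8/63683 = 8/63683 = 0.00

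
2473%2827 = 2473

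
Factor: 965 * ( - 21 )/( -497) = 3^1*5^1*71^ ( - 1 )*193^1 = 2895/71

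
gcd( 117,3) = 3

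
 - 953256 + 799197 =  - 154059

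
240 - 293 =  - 53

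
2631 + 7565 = 10196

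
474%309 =165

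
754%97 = 75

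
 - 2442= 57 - 2499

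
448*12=5376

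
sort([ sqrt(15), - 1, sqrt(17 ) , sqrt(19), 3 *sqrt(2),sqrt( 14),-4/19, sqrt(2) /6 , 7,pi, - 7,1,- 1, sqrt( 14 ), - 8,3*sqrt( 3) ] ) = [ - 8, - 7, - 1, - 1, - 4/19, sqrt (2)/6,1, pi, sqrt(14 ), sqrt ( 14 ), sqrt ( 15), sqrt (17), 3 * sqrt (2), sqrt(19), 3*sqrt( 3), 7]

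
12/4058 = 6/2029 = 0.00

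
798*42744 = 34109712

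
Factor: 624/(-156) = -2^2 = - 4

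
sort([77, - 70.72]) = [ - 70.72, 77]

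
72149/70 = 1030 + 7/10 = 1030.70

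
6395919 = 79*80961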